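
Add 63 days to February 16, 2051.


April 20, 2051

Start: February 16, 2051
Add 63 days
February 16 → March 1: 28 - 16 + 1 = 13 days (63 - 13 = 50 left)
March 1 → April 1: 31 - 1 + 1 = 31 days (50 - 31 = 19 left)
April 1 + 19 = April 20, 2051


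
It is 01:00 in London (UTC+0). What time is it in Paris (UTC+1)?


02:00

Time difference = UTC+1 - UTC+0 = +1 hours
New hour = (1 + 1) mod 24
= 2 mod 24 = 2
Minutes unchanged → 02:00


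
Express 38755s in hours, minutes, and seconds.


10h 45m 55s

Hours: 38755 ÷ 3600 = 10 remainder 2755
Minutes: 2755 ÷ 60 = 45 remainder 55
Seconds: 55


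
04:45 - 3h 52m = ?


00:53

Start: 285 minutes from midnight
Subtract: 232 minutes
Remaining: 285 - 232 = 53
Hours: 0, Minutes: 53


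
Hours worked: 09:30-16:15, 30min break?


6h 15m (375 minutes)

Total time = (16×60+15) - (9×60+30)
= 975 - 570 = 405 min
Minus break: 405 - 30 = 375 min
= 6h 15m


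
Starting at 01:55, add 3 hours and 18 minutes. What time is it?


Start: 115 minutes from midnight
Add: 198 minutes
Total: 313 minutes
Hours: 313 ÷ 60 = 5 remainder 13

05:13


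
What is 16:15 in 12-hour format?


Hour: 16
16 - 12 = 4 → PM

4:15 PM


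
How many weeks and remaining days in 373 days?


Weeks: 373 ÷ 7 = 53 remainder 2

53 weeks 2 days


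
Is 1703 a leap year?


No

Rules: divisible by 4 AND (not by 100 OR by 400)
1703 ÷ 4 = 425 remainder 3 → not divisible by 4
Not divisible by 4 → not a leap year


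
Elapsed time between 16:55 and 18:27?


1h 32m

End time in minutes: 18×60 + 27 = 1107
Start time in minutes: 16×60 + 55 = 1015
Difference = 1107 - 1015 = 92 minutes
= 1 hours 32 minutes


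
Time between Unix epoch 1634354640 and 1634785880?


Difference = 1634785880 - 1634354640 = 431240 seconds
In hours: 431240 / 3600 ≈ 119.8
In days: 431240 / 86400 ≈ 4.99

431240 seconds (119.8 hours / 4.99 days)


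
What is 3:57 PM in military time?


15:57

Input: 3:57 PM
PM: 3 + 12 = 15


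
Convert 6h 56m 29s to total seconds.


Hours: 6 × 3600 = 21600
Minutes: 56 × 60 = 3360
Seconds: 29
Total = 21600 + 3360 + 29 = 24989

24989 seconds


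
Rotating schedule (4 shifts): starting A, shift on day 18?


Shifts: A, B, C, D
Start: A (index 0)
Day 18: (0 + 18 - 1) mod 4
= 17 mod 4
= 1
Index 1 → shift B

Shift B


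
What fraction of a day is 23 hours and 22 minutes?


0.9736 (97.36%)

Total minutes: 23×60 + 22 = 1402
Day = 24×60 = 1440 minutes
Fraction = 1402/1440 ≈ 0.9736
As a percentage: 1402/1440 × 100 ≈ 97.36%


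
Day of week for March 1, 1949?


Tuesday

Zeller's congruence:
q=1, m=3, k=49, j=19
h = (1 + ⌊13×4/5⌋ + 49 + ⌊49/4⌋ + ⌊19/4⌋ - 2×19) mod 7
= (1 + 10 + 49 + 12 + 4 - 38) mod 7
= 38 mod 7 = 3
h=3 → Tuesday


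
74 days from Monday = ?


Friday

Start: Monday (index 0)
(0 + 74) mod 7
= 74 mod 7
= 4
Index 4 → Friday


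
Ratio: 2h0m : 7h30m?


Duration 1: 120 minutes
Duration 2: 450 minutes
Ratio = 120:450
GCD = 30
Simplified = 4:15
As a decimal: 4/15 ≈ 0.27

4:15 (0.27)


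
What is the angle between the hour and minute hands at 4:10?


65.0°

Hour hand = 4×30 + 10×0.5 = 125.0°
Minute hand = 10×6 = 60°
Difference = |125.0 - 60| = 65.0°


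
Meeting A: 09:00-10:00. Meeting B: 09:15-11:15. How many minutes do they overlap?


Meeting A: 540-600 (in minutes from midnight)
Meeting B: 555-675
Overlap start = max(540, 555) = 555
Overlap end = min(600, 675) = 600
Overlap = max(0, 600 - 555) = 45 min

45 minutes


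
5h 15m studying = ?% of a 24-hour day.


Time: 315 minutes
Day: 1440 minutes
Percentage = (315/1440) × 100 ≈ 21.9%

21.9%


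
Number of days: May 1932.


31 days

Month: May (month 5)
May has 31 days


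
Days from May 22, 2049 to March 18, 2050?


300 days

From May 22, 2049 to March 18, 2050
Rest of May 2049: 31 - 22 = 9
Full months: June 30, July 31, August 31, September 30, October 31, November 30, December 31, January 31, February 2050 28
Days into March 2050: 18
Total = 9 + 30 + 31 + 31 + 30 + 31 + 30 + 31 + 31 + 28 + 18 = 300 days


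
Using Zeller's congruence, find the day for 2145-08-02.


Monday

Zeller's congruence:
q=2, m=8, k=45, j=21
h = (2 + ⌊13×9/5⌋ + 45 + ⌊45/4⌋ + ⌊21/4⌋ - 2×21) mod 7
= (2 + 23 + 45 + 11 + 5 - 42) mod 7
= 44 mod 7 = 2
h=2 → Monday


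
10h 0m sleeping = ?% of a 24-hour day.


41.7%

Time: 600 minutes
Day: 1440 minutes
Percentage = (600/1440) × 100 ≈ 41.7%


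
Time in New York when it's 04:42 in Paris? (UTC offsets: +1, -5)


22:42 (previous day)

Time difference = UTC-5 - UTC+1 = -6 hours
New hour = (4 -6) mod 24
= -2 mod 24 = 22
Minutes unchanged → 22:42; -2 < 0 → previous day


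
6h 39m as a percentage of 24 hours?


0.2771 (27.71%)

Total minutes: 6×60 + 39 = 399
Day = 24×60 = 1440 minutes
Fraction = 399/1440 ≈ 0.2771
As a percentage: 399/1440 × 100 ≈ 27.71%


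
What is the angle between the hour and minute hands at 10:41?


74.5°

Hour hand = 10×30 + 41×0.5 = 320.5°
Minute hand = 41×6 = 246°
Difference = |320.5 - 246| = 74.5°


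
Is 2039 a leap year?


Rules: divisible by 4 AND (not by 100 OR by 400)
2039 ÷ 4 = 509 remainder 3 → not divisible by 4
Not divisible by 4 → not a leap year

No


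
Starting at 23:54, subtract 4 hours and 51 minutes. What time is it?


19:03

Start: 1434 minutes from midnight
Subtract: 291 minutes
Remaining: 1434 - 291 = 1143
Hours: 19, Minutes: 3


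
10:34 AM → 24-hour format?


Input: 10:34 AM
AM hour stays: 10

10:34


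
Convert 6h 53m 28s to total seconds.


Hours: 6 × 3600 = 21600
Minutes: 53 × 60 = 3180
Seconds: 28
Total = 21600 + 3180 + 28 = 24808

24808 seconds


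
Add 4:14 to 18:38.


Start: 1118 minutes from midnight
Add: 254 minutes
Total: 1372 minutes
Hours: 1372 ÷ 60 = 22 remainder 52

22:52


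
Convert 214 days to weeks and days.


30 weeks 4 days

Weeks: 214 ÷ 7 = 30 remainder 4


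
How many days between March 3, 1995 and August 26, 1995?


From March 3, 1995 to August 26, 1995
Rest of March 1995: 31 - 3 = 28
Full months: April 30, May 31, June 30, July 31
Days into August 1995: 26
Total = 28 + 30 + 31 + 30 + 31 + 26 = 176 days

176 days


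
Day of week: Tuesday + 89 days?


Start: Tuesday (index 1)
(1 + 89) mod 7
= 90 mod 7
= 6
Index 6 → Sunday

Sunday


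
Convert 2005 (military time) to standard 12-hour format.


8:05 PM

Hour: 20
20 - 12 = 8 → PM


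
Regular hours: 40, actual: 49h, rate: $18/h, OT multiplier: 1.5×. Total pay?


Regular: 40h × $18 = $720.00
Overtime: 49 - 40 = 9h
OT pay: 9h × $18 × 1.5 = $243.00
Total = $720.00 + $243.00 = $963.00

$963.00


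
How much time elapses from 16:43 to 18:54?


End time in minutes: 18×60 + 54 = 1134
Start time in minutes: 16×60 + 43 = 1003
Difference = 1134 - 1003 = 131 minutes
= 2 hours 11 minutes

2h 11m


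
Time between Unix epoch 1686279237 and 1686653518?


Difference = 1686653518 - 1686279237 = 374281 seconds
In hours: 374281 / 3600 ≈ 104.0
In days: 374281 / 86400 ≈ 4.33

374281 seconds (104.0 hours / 4.33 days)


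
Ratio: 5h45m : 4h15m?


Duration 1: 345 minutes
Duration 2: 255 minutes
Ratio = 345:255
GCD = 15
Simplified = 23:17
As a decimal: 23/17 ≈ 1.35

23:17 (1.35)


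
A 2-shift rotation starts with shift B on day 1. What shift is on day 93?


Shift B

Shifts: A, B
Start: B (index 1)
Day 93: (1 + 93 - 1) mod 2
= 93 mod 2
= 1
Index 1 → shift B


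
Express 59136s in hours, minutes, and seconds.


Hours: 59136 ÷ 3600 = 16 remainder 1536
Minutes: 1536 ÷ 60 = 25 remainder 36
Seconds: 36

16h 25m 36s


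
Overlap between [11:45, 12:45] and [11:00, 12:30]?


45 minutes

Meeting A: 705-765 (in minutes from midnight)
Meeting B: 660-750
Overlap start = max(705, 660) = 705
Overlap end = min(765, 750) = 750
Overlap = max(0, 750 - 705) = 45 min


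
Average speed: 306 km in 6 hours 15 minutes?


Distance: 306 km
Time: 6h 15m = 375 min = 375/60 = 25/4 hours
Speed = 306 ÷ (25/4) = 306 × 4 / 25 = 1224/25 ≈ 49.0 km/h

49.0 km/h


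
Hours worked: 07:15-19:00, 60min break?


Total time = (19×60+0) - (7×60+15)
= 1140 - 435 = 705 min
Minus break: 705 - 60 = 645 min
= 10h 45m

10h 45m (645 minutes)


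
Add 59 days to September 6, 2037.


Start: September 6, 2037
Add 59 days
September 6 → October 1: 30 - 6 + 1 = 25 days (59 - 25 = 34 left)
October 1 → November 1: 31 - 1 + 1 = 31 days (34 - 31 = 3 left)
November 1 + 3 = November 4, 2037

November 4, 2037


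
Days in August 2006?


31 days

Month: August (month 8)
August has 31 days


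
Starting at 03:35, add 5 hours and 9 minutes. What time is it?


Start: 215 minutes from midnight
Add: 309 minutes
Total: 524 minutes
Hours: 524 ÷ 60 = 8 remainder 44

08:44


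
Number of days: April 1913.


Month: April (month 4)
April has 30 days

30 days


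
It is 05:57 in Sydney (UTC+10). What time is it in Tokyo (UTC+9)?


04:57

Time difference = UTC+9 - UTC+10 = -1 hours
New hour = (5 -1) mod 24
= 4 mod 24 = 4
Minutes unchanged → 04:57


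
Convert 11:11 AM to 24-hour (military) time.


11:11

Input: 11:11 AM
AM hour stays: 11


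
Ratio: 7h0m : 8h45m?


Duration 1: 420 minutes
Duration 2: 525 minutes
Ratio = 420:525
GCD = 105
Simplified = 4:5
As a decimal: 4/5 = 0.80

4:5 (0.80)


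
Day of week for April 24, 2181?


Zeller's congruence:
q=24, m=4, k=81, j=21
h = (24 + ⌊13×5/5⌋ + 81 + ⌊81/4⌋ + ⌊21/4⌋ - 2×21) mod 7
= (24 + 13 + 81 + 20 + 5 - 42) mod 7
= 101 mod 7 = 3
h=3 → Tuesday

Tuesday


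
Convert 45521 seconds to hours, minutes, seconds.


Hours: 45521 ÷ 3600 = 12 remainder 2321
Minutes: 2321 ÷ 60 = 38 remainder 41
Seconds: 41

12h 38m 41s


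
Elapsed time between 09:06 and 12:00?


2h 54m

End time in minutes: 12×60 + 0 = 720
Start time in minutes: 9×60 + 6 = 546
Difference = 720 - 546 = 174 minutes
= 2 hours 54 minutes


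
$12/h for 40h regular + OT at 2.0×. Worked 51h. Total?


Regular: 40h × $12 = $480.00
Overtime: 51 - 40 = 11h
OT pay: 11h × $12 × 2.0 = $264.00
Total = $480.00 + $264.00 = $744.00

$744.00


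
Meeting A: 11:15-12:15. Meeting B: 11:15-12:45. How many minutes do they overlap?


Meeting A: 675-735 (in minutes from midnight)
Meeting B: 675-765
Overlap start = max(675, 675) = 675
Overlap end = min(735, 765) = 735
Overlap = max(0, 735 - 675) = 60 min

60 minutes


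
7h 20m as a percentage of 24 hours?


Total minutes: 7×60 + 20 = 440
Day = 24×60 = 1440 minutes
Fraction = 440/1440 ≈ 0.3056
As a percentage: 440/1440 × 100 ≈ 30.56%

0.3056 (30.56%)


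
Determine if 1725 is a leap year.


No

Rules: divisible by 4 AND (not by 100 OR by 400)
1725 ÷ 4 = 431 remainder 1 → not divisible by 4
Not divisible by 4 → not a leap year


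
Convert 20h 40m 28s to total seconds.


74428 seconds

Hours: 20 × 3600 = 72000
Minutes: 40 × 60 = 2400
Seconds: 28
Total = 72000 + 2400 + 28 = 74428


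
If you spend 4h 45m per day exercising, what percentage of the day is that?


Time: 285 minutes
Day: 1440 minutes
Percentage = (285/1440) × 100 ≈ 19.8%

19.8%


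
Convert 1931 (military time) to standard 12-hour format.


Hour: 19
19 - 12 = 7 → PM

7:31 PM


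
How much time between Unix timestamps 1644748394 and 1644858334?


Difference = 1644858334 - 1644748394 = 109940 seconds
In hours: 109940 / 3600 ≈ 30.5
In days: 109940 / 86400 ≈ 1.27

109940 seconds (30.5 hours / 1.27 days)


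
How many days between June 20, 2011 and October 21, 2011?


123 days

From June 20, 2011 to October 21, 2011
Rest of June 2011: 30 - 20 = 10
Full months: July 31, August 31, September 30
Days into October 2011: 21
Total = 10 + 31 + 31 + 30 + 21 = 123 days


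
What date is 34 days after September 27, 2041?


October 31, 2041

Start: September 27, 2041
Add 34 days
September 27 → October 1: 30 - 27 + 1 = 4 days (34 - 4 = 30 left)
October 1 + 30 = October 31, 2041


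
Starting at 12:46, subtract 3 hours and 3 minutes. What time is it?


09:43

Start: 766 minutes from midnight
Subtract: 183 minutes
Remaining: 766 - 183 = 583
Hours: 9, Minutes: 43


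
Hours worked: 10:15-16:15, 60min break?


Total time = (16×60+15) - (10×60+15)
= 975 - 615 = 360 min
Minus break: 360 - 60 = 300 min
= 5h 0m

5h 0m (300 minutes)


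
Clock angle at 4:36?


Hour hand = 4×30 + 36×0.5 = 138.0°
Minute hand = 36×6 = 216°
Difference = |138.0 - 216| = 78.0°

78.0°


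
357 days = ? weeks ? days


Weeks: 357 ÷ 7 = 51 remainder 0

51 weeks 0 days


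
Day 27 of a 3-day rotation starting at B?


Shifts: A, B, C
Start: B (index 1)
Day 27: (1 + 27 - 1) mod 3
= 27 mod 3
= 0
Index 0 → shift A

Shift A


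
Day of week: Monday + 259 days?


Start: Monday (index 0)
(0 + 259) mod 7
= 259 mod 7
= 0
Index 0 → Monday

Monday


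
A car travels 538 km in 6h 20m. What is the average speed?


Distance: 538 km
Time: 6h 20m = 380 min = 380/60 = 19/3 hours
Speed = 538 ÷ (19/3) = 538 × 3 / 19 = 1614/19 ≈ 84.9 km/h

84.9 km/h


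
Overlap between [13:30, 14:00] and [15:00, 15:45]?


0 minutes

Meeting A: 810-840 (in minutes from midnight)
Meeting B: 900-945
Overlap start = max(810, 900) = 900
Overlap end = min(840, 945) = 840
Overlap = max(0, 840 - 900) = 0 min


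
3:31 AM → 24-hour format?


Input: 3:31 AM
AM hour stays: 3

03:31


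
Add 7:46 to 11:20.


Start: 680 minutes from midnight
Add: 466 minutes
Total: 1146 minutes
Hours: 1146 ÷ 60 = 19 remainder 6

19:06


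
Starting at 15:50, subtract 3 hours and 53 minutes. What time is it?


11:57

Start: 950 minutes from midnight
Subtract: 233 minutes
Remaining: 950 - 233 = 717
Hours: 11, Minutes: 57


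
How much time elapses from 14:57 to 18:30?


End time in minutes: 18×60 + 30 = 1110
Start time in minutes: 14×60 + 57 = 897
Difference = 1110 - 897 = 213 minutes
= 3 hours 33 minutes

3h 33m


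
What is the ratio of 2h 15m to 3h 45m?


3:5 (0.60)

Duration 1: 135 minutes
Duration 2: 225 minutes
Ratio = 135:225
GCD = 45
Simplified = 3:5
As a decimal: 3/5 = 0.60


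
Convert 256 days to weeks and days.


Weeks: 256 ÷ 7 = 36 remainder 4

36 weeks 4 days


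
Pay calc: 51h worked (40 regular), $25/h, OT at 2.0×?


Regular: 40h × $25 = $1000.00
Overtime: 51 - 40 = 11h
OT pay: 11h × $25 × 2.0 = $550.00
Total = $1000.00 + $550.00 = $1550.00

$1550.00


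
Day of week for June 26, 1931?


Zeller's congruence:
q=26, m=6, k=31, j=19
h = (26 + ⌊13×7/5⌋ + 31 + ⌊31/4⌋ + ⌊19/4⌋ - 2×19) mod 7
= (26 + 18 + 31 + 7 + 4 - 38) mod 7
= 48 mod 7 = 6
h=6 → Friday

Friday


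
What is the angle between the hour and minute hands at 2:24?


Hour hand = 2×30 + 24×0.5 = 72.0°
Minute hand = 24×6 = 144°
Difference = |72.0 - 144| = 72.0°

72.0°


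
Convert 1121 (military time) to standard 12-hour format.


Hour: 11
11 < 12 → AM

11:21 AM


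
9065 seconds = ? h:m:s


2h 31m 5s

Hours: 9065 ÷ 3600 = 2 remainder 1865
Minutes: 1865 ÷ 60 = 31 remainder 5
Seconds: 5


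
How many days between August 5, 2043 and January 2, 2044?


150 days

From August 5, 2043 to January 2, 2044
Rest of August 2043: 31 - 5 = 26
Full months: September 30, October 31, November 30, December 31
Days into January 2044: 2
Total = 26 + 30 + 31 + 30 + 31 + 2 = 150 days


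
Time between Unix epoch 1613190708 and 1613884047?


693339 seconds (192.6 hours / 8.02 days)

Difference = 1613884047 - 1613190708 = 693339 seconds
In hours: 693339 / 3600 ≈ 192.6
In days: 693339 / 86400 ≈ 8.02


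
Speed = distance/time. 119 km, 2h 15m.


Distance: 119 km
Time: 2h 15m = 135 min = 135/60 = 9/4 hours
Speed = 119 ÷ (9/4) = 119 × 4 / 9 = 476/9 ≈ 52.9 km/h

52.9 km/h


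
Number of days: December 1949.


Month: December (month 12)
December has 31 days

31 days


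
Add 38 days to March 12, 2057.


April 19, 2057

Start: March 12, 2057
Add 38 days
March 12 → April 1: 31 - 12 + 1 = 20 days (38 - 20 = 18 left)
April 1 + 18 = April 19, 2057


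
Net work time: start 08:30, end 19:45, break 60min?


10h 15m (615 minutes)

Total time = (19×60+45) - (8×60+30)
= 1185 - 510 = 675 min
Minus break: 675 - 60 = 615 min
= 10h 15m


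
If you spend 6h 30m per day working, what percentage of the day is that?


27.1%

Time: 390 minutes
Day: 1440 minutes
Percentage = (390/1440) × 100 ≈ 27.1%


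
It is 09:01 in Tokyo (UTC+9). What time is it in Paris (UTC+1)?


Time difference = UTC+1 - UTC+9 = -8 hours
New hour = (9 -8) mod 24
= 1 mod 24 = 1
Minutes unchanged → 01:01

01:01


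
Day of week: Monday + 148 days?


Start: Monday (index 0)
(0 + 148) mod 7
= 148 mod 7
= 1
Index 1 → Tuesday

Tuesday


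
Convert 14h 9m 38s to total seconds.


Hours: 14 × 3600 = 50400
Minutes: 9 × 60 = 540
Seconds: 38
Total = 50400 + 540 + 38 = 50978

50978 seconds


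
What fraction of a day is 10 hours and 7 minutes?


0.4215 (42.15%)

Total minutes: 10×60 + 7 = 607
Day = 24×60 = 1440 minutes
Fraction = 607/1440 ≈ 0.4215
As a percentage: 607/1440 × 100 ≈ 42.15%


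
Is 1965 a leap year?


No

Rules: divisible by 4 AND (not by 100 OR by 400)
1965 ÷ 4 = 491 remainder 1 → not divisible by 4
Not divisible by 4 → not a leap year


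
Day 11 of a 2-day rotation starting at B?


Shifts: A, B
Start: B (index 1)
Day 11: (1 + 11 - 1) mod 2
= 11 mod 2
= 1
Index 1 → shift B

Shift B


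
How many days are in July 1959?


Month: July (month 7)
July has 31 days

31 days


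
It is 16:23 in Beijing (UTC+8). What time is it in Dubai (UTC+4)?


12:23

Time difference = UTC+4 - UTC+8 = -4 hours
New hour = (16 -4) mod 24
= 12 mod 24 = 12
Minutes unchanged → 12:23


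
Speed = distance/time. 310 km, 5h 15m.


59.0 km/h

Distance: 310 km
Time: 5h 15m = 315 min = 315/60 = 21/4 hours
Speed = 310 ÷ (21/4) = 310 × 4 / 21 = 1240/21 ≈ 59.0 km/h


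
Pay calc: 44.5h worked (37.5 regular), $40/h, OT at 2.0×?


Regular: 37.5h × $40 = $1500.00
Overtime: 44.5 - 37.5 = 7.0h
OT pay: 7.0h × $40 × 2.0 = $560.00
Total = $1500.00 + $560.00 = $2060.00

$2060.00


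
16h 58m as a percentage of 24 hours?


Total minutes: 16×60 + 58 = 1018
Day = 24×60 = 1440 minutes
Fraction = 1018/1440 ≈ 0.7069
As a percentage: 1018/1440 × 100 ≈ 70.69%

0.7069 (70.69%)


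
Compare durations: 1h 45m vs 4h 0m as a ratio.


Duration 1: 105 minutes
Duration 2: 240 minutes
Ratio = 105:240
GCD = 15
Simplified = 7:16
As a decimal: 7/16 ≈ 0.44

7:16 (0.44)


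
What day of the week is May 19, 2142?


Saturday

Zeller's congruence:
q=19, m=5, k=42, j=21
h = (19 + ⌊13×6/5⌋ + 42 + ⌊42/4⌋ + ⌊21/4⌋ - 2×21) mod 7
= (19 + 15 + 42 + 10 + 5 - 42) mod 7
= 49 mod 7 = 0
h=0 → Saturday


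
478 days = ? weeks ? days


68 weeks 2 days

Weeks: 478 ÷ 7 = 68 remainder 2


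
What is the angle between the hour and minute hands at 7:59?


114.5°

Hour hand = 7×30 + 59×0.5 = 239.5°
Minute hand = 59×6 = 354°
Difference = |239.5 - 354| = 114.5°


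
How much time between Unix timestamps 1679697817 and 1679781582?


Difference = 1679781582 - 1679697817 = 83765 seconds
In hours: 83765 / 3600 ≈ 23.3
In days: 83765 / 86400 ≈ 0.97

83765 seconds (23.3 hours / 0.97 days)


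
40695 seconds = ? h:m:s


Hours: 40695 ÷ 3600 = 11 remainder 1095
Minutes: 1095 ÷ 60 = 18 remainder 15
Seconds: 15

11h 18m 15s


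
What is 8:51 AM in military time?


Input: 8:51 AM
AM hour stays: 8

08:51


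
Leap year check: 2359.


Rules: divisible by 4 AND (not by 100 OR by 400)
2359 ÷ 4 = 589 remainder 3 → not divisible by 4
Not divisible by 4 → not a leap year

No


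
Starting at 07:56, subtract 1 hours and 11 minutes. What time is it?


06:45

Start: 476 minutes from midnight
Subtract: 71 minutes
Remaining: 476 - 71 = 405
Hours: 6, Minutes: 45


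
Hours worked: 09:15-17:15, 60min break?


Total time = (17×60+15) - (9×60+15)
= 1035 - 555 = 480 min
Minus break: 480 - 60 = 420 min
= 7h 0m

7h 0m (420 minutes)


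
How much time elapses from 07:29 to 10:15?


End time in minutes: 10×60 + 15 = 615
Start time in minutes: 7×60 + 29 = 449
Difference = 615 - 449 = 166 minutes
= 2 hours 46 minutes

2h 46m


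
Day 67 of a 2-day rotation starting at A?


Shift A

Shifts: A, B
Start: A (index 0)
Day 67: (0 + 67 - 1) mod 2
= 66 mod 2
= 0
Index 0 → shift A


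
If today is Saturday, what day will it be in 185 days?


Start: Saturday (index 5)
(5 + 185) mod 7
= 190 mod 7
= 1
Index 1 → Tuesday

Tuesday


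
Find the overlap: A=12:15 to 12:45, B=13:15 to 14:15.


Meeting A: 735-765 (in minutes from midnight)
Meeting B: 795-855
Overlap start = max(735, 795) = 795
Overlap end = min(765, 855) = 765
Overlap = max(0, 765 - 795) = 0 min

0 minutes


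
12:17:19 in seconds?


44239 seconds

Hours: 12 × 3600 = 43200
Minutes: 17 × 60 = 1020
Seconds: 19
Total = 43200 + 1020 + 19 = 44239


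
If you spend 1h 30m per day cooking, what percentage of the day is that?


Time: 90 minutes
Day: 1440 minutes
Percentage = (90/1440) × 100 ≈ 6.3%

6.3%


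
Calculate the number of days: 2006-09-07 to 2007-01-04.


119 days

From September 7, 2006 to January 4, 2007
Rest of September 2006: 30 - 7 = 23
Full months: October 31, November 30, December 31
Days into January 2007: 4
Total = 23 + 31 + 30 + 31 + 4 = 119 days


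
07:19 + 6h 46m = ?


Start: 439 minutes from midnight
Add: 406 minutes
Total: 845 minutes
Hours: 845 ÷ 60 = 14 remainder 5

14:05


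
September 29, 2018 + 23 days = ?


October 22, 2018

Start: September 29, 2018
Add 23 days
September 29 → October 1: 30 - 29 + 1 = 2 days (23 - 2 = 21 left)
October 1 + 21 = October 22, 2018


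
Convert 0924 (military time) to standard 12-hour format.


Hour: 9
9 < 12 → AM

9:24 AM


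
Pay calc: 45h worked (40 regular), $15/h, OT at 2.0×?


Regular: 40h × $15 = $600.00
Overtime: 45 - 40 = 5h
OT pay: 5h × $15 × 2.0 = $150.00
Total = $600.00 + $150.00 = $750.00

$750.00


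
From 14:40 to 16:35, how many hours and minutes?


1h 55m

End time in minutes: 16×60 + 35 = 995
Start time in minutes: 14×60 + 40 = 880
Difference = 995 - 880 = 115 minutes
= 1 hours 55 minutes


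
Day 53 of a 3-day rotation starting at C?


Shifts: A, B, C
Start: C (index 2)
Day 53: (2 + 53 - 1) mod 3
= 54 mod 3
= 0
Index 0 → shift A

Shift A


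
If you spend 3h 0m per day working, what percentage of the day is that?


12.5%

Time: 180 minutes
Day: 1440 minutes
Percentage = (180/1440) × 100 = 12.5%


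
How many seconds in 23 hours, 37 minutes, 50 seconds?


Hours: 23 × 3600 = 82800
Minutes: 37 × 60 = 2220
Seconds: 50
Total = 82800 + 2220 + 50 = 85070

85070 seconds


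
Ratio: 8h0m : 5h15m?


Duration 1: 480 minutes
Duration 2: 315 minutes
Ratio = 480:315
GCD = 15
Simplified = 32:21
As a decimal: 32/21 ≈ 1.52

32:21 (1.52)


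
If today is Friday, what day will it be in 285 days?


Wednesday

Start: Friday (index 4)
(4 + 285) mod 7
= 289 mod 7
= 2
Index 2 → Wednesday


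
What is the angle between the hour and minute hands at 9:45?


22.5°

Hour hand = 9×30 + 45×0.5 = 292.5°
Minute hand = 45×6 = 270°
Difference = |292.5 - 270| = 22.5°


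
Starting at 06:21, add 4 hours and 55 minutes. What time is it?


Start: 381 minutes from midnight
Add: 295 minutes
Total: 676 minutes
Hours: 676 ÷ 60 = 11 remainder 16

11:16


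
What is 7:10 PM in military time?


Input: 7:10 PM
PM: 7 + 12 = 19

19:10


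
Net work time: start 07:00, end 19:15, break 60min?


Total time = (19×60+15) - (7×60+0)
= 1155 - 420 = 735 min
Minus break: 735 - 60 = 675 min
= 11h 15m

11h 15m (675 minutes)


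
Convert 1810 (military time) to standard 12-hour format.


6:10 PM

Hour: 18
18 - 12 = 6 → PM


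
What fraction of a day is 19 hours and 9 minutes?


Total minutes: 19×60 + 9 = 1149
Day = 24×60 = 1440 minutes
Fraction = 1149/1440 ≈ 0.7979
As a percentage: 1149/1440 × 100 ≈ 79.79%

0.7979 (79.79%)


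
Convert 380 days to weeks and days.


Weeks: 380 ÷ 7 = 54 remainder 2

54 weeks 2 days


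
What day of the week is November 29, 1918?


Friday

Zeller's congruence:
q=29, m=11, k=18, j=19
h = (29 + ⌊13×12/5⌋ + 18 + ⌊18/4⌋ + ⌊19/4⌋ - 2×19) mod 7
= (29 + 31 + 18 + 4 + 4 - 38) mod 7
= 48 mod 7 = 6
h=6 → Friday


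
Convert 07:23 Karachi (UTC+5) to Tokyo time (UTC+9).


Time difference = UTC+9 - UTC+5 = +4 hours
New hour = (7 + 4) mod 24
= 11 mod 24 = 11
Minutes unchanged → 11:23

11:23


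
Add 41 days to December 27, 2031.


Start: December 27, 2031
Add 41 days
December 27 → January 1: 31 - 27 + 1 = 5 days (41 - 5 = 36 left)
January 1 → February 1: 31 - 1 + 1 = 31 days (36 - 31 = 5 left)
February 1 + 5 = February 6, 2032

February 6, 2032


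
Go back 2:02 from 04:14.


02:12

Start: 254 minutes from midnight
Subtract: 122 minutes
Remaining: 254 - 122 = 132
Hours: 2, Minutes: 12


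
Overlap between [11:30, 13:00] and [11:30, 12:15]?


Meeting A: 690-780 (in minutes from midnight)
Meeting B: 690-735
Overlap start = max(690, 690) = 690
Overlap end = min(780, 735) = 735
Overlap = max(0, 735 - 690) = 45 min

45 minutes


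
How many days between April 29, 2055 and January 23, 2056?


From April 29, 2055 to January 23, 2056
Rest of April 2055: 30 - 29 = 1
Full months: May 31, June 30, July 31, August 31, September 30, October 31, November 30, December 31
Days into January 2056: 23
Total = 1 + 31 + 30 + 31 + 31 + 30 + 31 + 30 + 31 + 23 = 269 days

269 days


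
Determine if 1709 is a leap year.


Rules: divisible by 4 AND (not by 100 OR by 400)
1709 ÷ 4 = 427 remainder 1 → not divisible by 4
Not divisible by 4 → not a leap year

No


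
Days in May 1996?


Month: May (month 5)
May has 31 days

31 days


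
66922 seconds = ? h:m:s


18h 35m 22s

Hours: 66922 ÷ 3600 = 18 remainder 2122
Minutes: 2122 ÷ 60 = 35 remainder 22
Seconds: 22


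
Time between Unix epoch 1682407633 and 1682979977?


Difference = 1682979977 - 1682407633 = 572344 seconds
In hours: 572344 / 3600 ≈ 159.0
In days: 572344 / 86400 ≈ 6.62

572344 seconds (159.0 hours / 6.62 days)


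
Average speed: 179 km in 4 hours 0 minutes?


44.8 km/h

Distance: 179 km
Time: 4 hours
Speed = 179 / 4 ≈ 44.8 km/h


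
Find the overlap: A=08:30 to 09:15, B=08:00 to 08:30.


0 minutes

Meeting A: 510-555 (in minutes from midnight)
Meeting B: 480-510
Overlap start = max(510, 480) = 510
Overlap end = min(555, 510) = 510
Overlap = max(0, 510 - 510) = 0 min


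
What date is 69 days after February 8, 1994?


April 18, 1994

Start: February 8, 1994
Add 69 days
February 8 → March 1: 28 - 8 + 1 = 21 days (69 - 21 = 48 left)
March 1 → April 1: 31 - 1 + 1 = 31 days (48 - 31 = 17 left)
April 1 + 17 = April 18, 1994


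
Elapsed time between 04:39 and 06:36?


1h 57m

End time in minutes: 6×60 + 36 = 396
Start time in minutes: 4×60 + 39 = 279
Difference = 396 - 279 = 117 minutes
= 1 hours 57 minutes


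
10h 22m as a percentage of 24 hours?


Total minutes: 10×60 + 22 = 622
Day = 24×60 = 1440 minutes
Fraction = 622/1440 ≈ 0.4319
As a percentage: 622/1440 × 100 ≈ 43.19%

0.4319 (43.19%)


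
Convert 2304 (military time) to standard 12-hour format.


Hour: 23
23 - 12 = 11 → PM

11:04 PM


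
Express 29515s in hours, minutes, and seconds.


8h 11m 55s

Hours: 29515 ÷ 3600 = 8 remainder 715
Minutes: 715 ÷ 60 = 11 remainder 55
Seconds: 55


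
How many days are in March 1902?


31 days

Month: March (month 3)
March has 31 days


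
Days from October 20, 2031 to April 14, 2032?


177 days

From October 20, 2031 to April 14, 2032
Rest of October 2031: 31 - 20 = 11
Full months: November 30, December 31, January 31, February 2032 29, March 31
Days into April 2032: 14
Total = 11 + 30 + 31 + 31 + 29 + 31 + 14 = 177 days


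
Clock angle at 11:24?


Hour hand = 11×30 + 24×0.5 = 342.0°
Minute hand = 24×6 = 144°
Difference = |342.0 - 144| = 198.0°
Since > 180°: 360 - 198.0 = 162.0°

162.0°


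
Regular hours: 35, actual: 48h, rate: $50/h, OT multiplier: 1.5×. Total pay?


$2725.00

Regular: 35h × $50 = $1750.00
Overtime: 48 - 35 = 13h
OT pay: 13h × $50 × 1.5 = $975.00
Total = $1750.00 + $975.00 = $2725.00


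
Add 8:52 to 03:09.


Start: 189 minutes from midnight
Add: 532 minutes
Total: 721 minutes
Hours: 721 ÷ 60 = 12 remainder 1

12:01


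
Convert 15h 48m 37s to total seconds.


Hours: 15 × 3600 = 54000
Minutes: 48 × 60 = 2880
Seconds: 37
Total = 54000 + 2880 + 37 = 56917

56917 seconds


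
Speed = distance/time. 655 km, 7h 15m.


90.3 km/h

Distance: 655 km
Time: 7h 15m = 435 min = 435/60 = 29/4 hours
Speed = 655 ÷ (29/4) = 655 × 4 / 29 = 2620/29 ≈ 90.3 km/h


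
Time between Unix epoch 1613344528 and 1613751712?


407184 seconds (113.1 hours / 4.71 days)

Difference = 1613751712 - 1613344528 = 407184 seconds
In hours: 407184 / 3600 ≈ 113.1
In days: 407184 / 86400 ≈ 4.71


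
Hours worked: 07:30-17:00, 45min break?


8h 45m (525 minutes)

Total time = (17×60+0) - (7×60+30)
= 1020 - 450 = 570 min
Minus break: 570 - 45 = 525 min
= 8h 45m


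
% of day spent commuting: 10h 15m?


Time: 615 minutes
Day: 1440 minutes
Percentage = (615/1440) × 100 ≈ 42.7%

42.7%


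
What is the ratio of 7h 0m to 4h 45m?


28:19 (1.47)

Duration 1: 420 minutes
Duration 2: 285 minutes
Ratio = 420:285
GCD = 15
Simplified = 28:19
As a decimal: 28/19 ≈ 1.47


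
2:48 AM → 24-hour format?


02:48

Input: 2:48 AM
AM hour stays: 2


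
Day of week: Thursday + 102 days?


Start: Thursday (index 3)
(3 + 102) mod 7
= 105 mod 7
= 0
Index 0 → Monday

Monday


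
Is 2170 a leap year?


No

Rules: divisible by 4 AND (not by 100 OR by 400)
2170 ÷ 4 = 542 remainder 2 → not divisible by 4
Not divisible by 4 → not a leap year


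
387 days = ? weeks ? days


55 weeks 2 days

Weeks: 387 ÷ 7 = 55 remainder 2


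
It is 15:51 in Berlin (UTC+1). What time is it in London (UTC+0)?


Time difference = UTC+0 - UTC+1 = -1 hours
New hour = (15 -1) mod 24
= 14 mod 24 = 14
Minutes unchanged → 14:51

14:51


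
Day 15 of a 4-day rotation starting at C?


Shifts: A, B, C, D
Start: C (index 2)
Day 15: (2 + 15 - 1) mod 4
= 16 mod 4
= 0
Index 0 → shift A

Shift A


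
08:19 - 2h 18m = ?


Start: 499 minutes from midnight
Subtract: 138 minutes
Remaining: 499 - 138 = 361
Hours: 6, Minutes: 1

06:01


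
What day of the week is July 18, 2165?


Thursday

Zeller's congruence:
q=18, m=7, k=65, j=21
h = (18 + ⌊13×8/5⌋ + 65 + ⌊65/4⌋ + ⌊21/4⌋ - 2×21) mod 7
= (18 + 20 + 65 + 16 + 5 - 42) mod 7
= 82 mod 7 = 5
h=5 → Thursday


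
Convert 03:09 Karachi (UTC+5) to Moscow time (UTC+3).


Time difference = UTC+3 - UTC+5 = -2 hours
New hour = (3 -2) mod 24
= 1 mod 24 = 1
Minutes unchanged → 01:09

01:09


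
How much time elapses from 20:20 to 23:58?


3h 38m

End time in minutes: 23×60 + 58 = 1438
Start time in minutes: 20×60 + 20 = 1220
Difference = 1438 - 1220 = 218 minutes
= 3 hours 38 minutes


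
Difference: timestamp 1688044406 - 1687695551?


348855 seconds (96.9 hours / 4.04 days)

Difference = 1688044406 - 1687695551 = 348855 seconds
In hours: 348855 / 3600 ≈ 96.9
In days: 348855 / 86400 ≈ 4.04


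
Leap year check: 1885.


No

Rules: divisible by 4 AND (not by 100 OR by 400)
1885 ÷ 4 = 471 remainder 1 → not divisible by 4
Not divisible by 4 → not a leap year


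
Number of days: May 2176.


Month: May (month 5)
May has 31 days

31 days


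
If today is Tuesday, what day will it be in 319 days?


Saturday

Start: Tuesday (index 1)
(1 + 319) mod 7
= 320 mod 7
= 5
Index 5 → Saturday


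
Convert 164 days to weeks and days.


Weeks: 164 ÷ 7 = 23 remainder 3

23 weeks 3 days


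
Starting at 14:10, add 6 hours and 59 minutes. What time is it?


21:09

Start: 850 minutes from midnight
Add: 419 minutes
Total: 1269 minutes
Hours: 1269 ÷ 60 = 21 remainder 9


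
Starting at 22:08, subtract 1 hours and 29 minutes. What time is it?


Start: 1328 minutes from midnight
Subtract: 89 minutes
Remaining: 1328 - 89 = 1239
Hours: 20, Minutes: 39

20:39


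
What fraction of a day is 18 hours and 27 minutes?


Total minutes: 18×60 + 27 = 1107
Day = 24×60 = 1440 minutes
Fraction = 1107/1440 ≈ 0.7688
As a percentage: 1107/1440 × 100 ≈ 76.88%

0.7688 (76.88%)


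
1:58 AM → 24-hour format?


01:58

Input: 1:58 AM
AM hour stays: 1


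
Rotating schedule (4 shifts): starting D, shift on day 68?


Shifts: A, B, C, D
Start: D (index 3)
Day 68: (3 + 68 - 1) mod 4
= 70 mod 4
= 2
Index 2 → shift C

Shift C


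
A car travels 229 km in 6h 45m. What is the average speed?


Distance: 229 km
Time: 6h 45m = 405 min = 405/60 = 27/4 hours
Speed = 229 ÷ (27/4) = 229 × 4 / 27 = 916/27 ≈ 33.9 km/h

33.9 km/h


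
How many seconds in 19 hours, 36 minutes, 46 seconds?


70606 seconds

Hours: 19 × 3600 = 68400
Minutes: 36 × 60 = 2160
Seconds: 46
Total = 68400 + 2160 + 46 = 70606


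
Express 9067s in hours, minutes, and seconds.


Hours: 9067 ÷ 3600 = 2 remainder 1867
Minutes: 1867 ÷ 60 = 31 remainder 7
Seconds: 7

2h 31m 7s


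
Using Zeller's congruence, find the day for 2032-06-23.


Wednesday

Zeller's congruence:
q=23, m=6, k=32, j=20
h = (23 + ⌊13×7/5⌋ + 32 + ⌊32/4⌋ + ⌊20/4⌋ - 2×20) mod 7
= (23 + 18 + 32 + 8 + 5 - 40) mod 7
= 46 mod 7 = 4
h=4 → Wednesday


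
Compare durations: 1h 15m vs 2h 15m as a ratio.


Duration 1: 75 minutes
Duration 2: 135 minutes
Ratio = 75:135
GCD = 15
Simplified = 5:9
As a decimal: 5/9 ≈ 0.56

5:9 (0.56)


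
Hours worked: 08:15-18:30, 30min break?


9h 45m (585 minutes)

Total time = (18×60+30) - (8×60+15)
= 1110 - 495 = 615 min
Minus break: 615 - 30 = 585 min
= 9h 45m


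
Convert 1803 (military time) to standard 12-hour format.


Hour: 18
18 - 12 = 6 → PM

6:03 PM


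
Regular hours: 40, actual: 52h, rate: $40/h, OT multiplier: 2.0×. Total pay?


Regular: 40h × $40 = $1600.00
Overtime: 52 - 40 = 12h
OT pay: 12h × $40 × 2.0 = $960.00
Total = $1600.00 + $960.00 = $2560.00

$2560.00


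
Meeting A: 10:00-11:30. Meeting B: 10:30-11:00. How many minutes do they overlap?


30 minutes

Meeting A: 600-690 (in minutes from midnight)
Meeting B: 630-660
Overlap start = max(600, 630) = 630
Overlap end = min(690, 660) = 660
Overlap = max(0, 660 - 630) = 30 min


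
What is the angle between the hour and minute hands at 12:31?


Hour hand (12 ≡ 0 on the dial): 0×30 + 31×0.5 = 15.5°
Minute hand = 31×6 = 186°
Difference = |15.5 - 186| = 170.5°

170.5°


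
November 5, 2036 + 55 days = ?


December 30, 2036

Start: November 5, 2036
Add 55 days
November 5 → December 1: 30 - 5 + 1 = 26 days (55 - 26 = 29 left)
December 1 + 29 = December 30, 2036


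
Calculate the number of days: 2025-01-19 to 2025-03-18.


58 days

From January 19, 2025 to March 18, 2025
Rest of January 2025: 31 - 19 = 12
Full months: February 2025 28
Days into March 2025: 18
Total = 12 + 28 + 18 = 58 days


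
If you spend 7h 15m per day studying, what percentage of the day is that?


30.2%

Time: 435 minutes
Day: 1440 minutes
Percentage = (435/1440) × 100 ≈ 30.2%


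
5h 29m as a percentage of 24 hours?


Total minutes: 5×60 + 29 = 329
Day = 24×60 = 1440 minutes
Fraction = 329/1440 ≈ 0.2285
As a percentage: 329/1440 × 100 ≈ 22.85%

0.2285 (22.85%)


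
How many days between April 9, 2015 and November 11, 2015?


216 days

From April 9, 2015 to November 11, 2015
Rest of April 2015: 30 - 9 = 21
Full months: May 31, June 30, July 31, August 31, September 30, October 31
Days into November 2015: 11
Total = 21 + 31 + 30 + 31 + 31 + 30 + 31 + 11 = 216 days


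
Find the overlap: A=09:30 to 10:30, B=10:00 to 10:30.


Meeting A: 570-630 (in minutes from midnight)
Meeting B: 600-630
Overlap start = max(570, 600) = 600
Overlap end = min(630, 630) = 630
Overlap = max(0, 630 - 600) = 30 min

30 minutes


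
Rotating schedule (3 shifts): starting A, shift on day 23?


Shift B

Shifts: A, B, C
Start: A (index 0)
Day 23: (0 + 23 - 1) mod 3
= 22 mod 3
= 1
Index 1 → shift B


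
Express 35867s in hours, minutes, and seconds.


Hours: 35867 ÷ 3600 = 9 remainder 3467
Minutes: 3467 ÷ 60 = 57 remainder 47
Seconds: 47

9h 57m 47s


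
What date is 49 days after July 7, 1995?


Start: July 7, 1995
Add 49 days
July 7 → August 1: 31 - 7 + 1 = 25 days (49 - 25 = 24 left)
August 1 + 24 = August 25, 1995

August 25, 1995


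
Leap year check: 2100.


No

Rules: divisible by 4 AND (not by 100 OR by 400)
2100 ÷ 4 = 525 exactly → divisible by 4
2100 ÷ 100 = 21 exactly → divisible by 100
2100 ÷ 400 = 5 remainder 100 → not divisible by 400
Divisible by 100 but not by 400 → not a leap year


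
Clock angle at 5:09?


Hour hand = 5×30 + 9×0.5 = 154.5°
Minute hand = 9×6 = 54°
Difference = |154.5 - 54| = 100.5°

100.5°


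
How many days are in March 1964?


31 days

Month: March (month 3)
March has 31 days


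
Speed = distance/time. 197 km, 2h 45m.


Distance: 197 km
Time: 2h 45m = 165 min = 165/60 = 11/4 hours
Speed = 197 ÷ (11/4) = 197 × 4 / 11 = 788/11 ≈ 71.6 km/h

71.6 km/h


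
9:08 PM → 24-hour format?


21:08

Input: 9:08 PM
PM: 9 + 12 = 21


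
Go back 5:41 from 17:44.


Start: 1064 minutes from midnight
Subtract: 341 minutes
Remaining: 1064 - 341 = 723
Hours: 12, Minutes: 3

12:03


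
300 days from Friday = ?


Start: Friday (index 4)
(4 + 300) mod 7
= 304 mod 7
= 3
Index 3 → Thursday

Thursday


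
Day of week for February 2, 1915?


Zeller's congruence:
q=2, m=14, k=14, j=19
h = (2 + ⌊13×15/5⌋ + 14 + ⌊14/4⌋ + ⌊19/4⌋ - 2×19) mod 7
= (2 + 39 + 14 + 3 + 4 - 38) mod 7
= 24 mod 7 = 3
h=3 → Tuesday

Tuesday


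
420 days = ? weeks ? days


Weeks: 420 ÷ 7 = 60 remainder 0

60 weeks 0 days


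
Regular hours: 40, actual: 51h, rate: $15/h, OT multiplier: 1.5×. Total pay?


Regular: 40h × $15 = $600.00
Overtime: 51 - 40 = 11h
OT pay: 11h × $15 × 1.5 = $247.50
Total = $600.00 + $247.50 = $847.50

$847.50


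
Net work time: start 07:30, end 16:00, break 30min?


8h 0m (480 minutes)

Total time = (16×60+0) - (7×60+30)
= 960 - 450 = 510 min
Minus break: 510 - 30 = 480 min
= 8h 0m


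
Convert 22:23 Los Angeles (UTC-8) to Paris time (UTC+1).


Time difference = UTC+1 - UTC-8 = +9 hours
New hour = (22 + 9) mod 24
= 31 mod 24 = 7
Minutes unchanged → 07:23; 31 ≥ 24 → next day

07:23 (next day)


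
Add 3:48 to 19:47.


23:35

Start: 1187 minutes from midnight
Add: 228 minutes
Total: 1415 minutes
Hours: 1415 ÷ 60 = 23 remainder 35


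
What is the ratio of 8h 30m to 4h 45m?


34:19 (1.79)

Duration 1: 510 minutes
Duration 2: 285 minutes
Ratio = 510:285
GCD = 15
Simplified = 34:19
As a decimal: 34/19 ≈ 1.79


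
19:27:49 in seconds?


Hours: 19 × 3600 = 68400
Minutes: 27 × 60 = 1620
Seconds: 49
Total = 68400 + 1620 + 49 = 70069

70069 seconds


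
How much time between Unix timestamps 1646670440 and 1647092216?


Difference = 1647092216 - 1646670440 = 421776 seconds
In hours: 421776 / 3600 ≈ 117.2
In days: 421776 / 86400 ≈ 4.88

421776 seconds (117.2 hours / 4.88 days)
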